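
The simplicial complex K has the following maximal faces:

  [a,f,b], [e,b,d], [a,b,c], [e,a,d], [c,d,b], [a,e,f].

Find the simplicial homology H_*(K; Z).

H_0 ≅ Z,  H_1 ≅ Z,  H_2 = 0.

Order the vertices as a < b < c < d < e < f. Listing each simplex with vertices in this order, K has dimension 2 with simplices:

  0-simplices (6): a, b, c, d, e, f
  1-simplices (12): ab, ac, ad, ae, af, bc, bd, be, bf, cd, de, ef
  2-simplices (6): abc, abf, ade, aef, bcd, bde

giving chain groups C_0 ≅ Z^6, C_1 ≅ Z^12, C_2 ≅ Z^6.

The boundary map ∂_1: C_1 → C_0 is given by ∂[p,q] = [q] − [p].
The 6×12 boundary matrix has rank 5 and Smith normal form diag(1,1,1,1,1).

The boundary map ∂_2: C_2 → C_1 maps a triangle to the signed sum of its edges. For instance
  ∂abf = bf − af + ab,
  ∂bcd = cd − bd + bc.
As a 12×6 matrix over Z this has rank 6, with invariant factors (1,1,1,1,1,1).

Reading off H_k = ker ∂_k / im ∂_{k+1}:

  H_0: rank C_0 − rank ∂_1 = 6 − 5 = 1, and the invariant factors of ∂_1 are all 1, so H_0 = Z.
  H_1: rank ker ∂_1 − rank ∂_2 = (12 − 5) − 6 = 1, and the invariant factors of ∂_2 are all 1, so H_1 = Z.
  H_2: rank ker ∂_2 − rank ∂_3 = (6 − 6) − 0 = 0, and there is no ∂_3, so H_2 = 0.

(K is a triangulation of the cylinder S^1 x I.)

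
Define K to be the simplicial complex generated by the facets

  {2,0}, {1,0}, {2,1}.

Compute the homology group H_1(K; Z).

Fix the vertex order 0 < 1 < 2 and write every simplex with vertices in increasing order. Then dim K = 1 and the simplices of K are:

  0-simplices (3): [0], [1], [2]
  1-simplices (3): [0,1], [0,2], [1,2]

giving chain groups C_0 ≅ Z^3, C_1 ≅ Z^3.

The boundary map ∂_1: C_1 → C_0 sends each edge [p,q] (with p < q) to q − p. For instance
  ∂[0,2] = [2] − [0].
The resulting 3×3 matrix has rank 2, and its Smith normal form has invariant factors (1,1).

From H_k ≅ ker(∂_k) / im(∂_{k+1}) we obtain:

  H_1: rank ker ∂_1 − rank ∂_2 = (3 − 2) − 0 = 1, and there is no ∂_2, so H_1 ≅ Z.

H_1 = Z.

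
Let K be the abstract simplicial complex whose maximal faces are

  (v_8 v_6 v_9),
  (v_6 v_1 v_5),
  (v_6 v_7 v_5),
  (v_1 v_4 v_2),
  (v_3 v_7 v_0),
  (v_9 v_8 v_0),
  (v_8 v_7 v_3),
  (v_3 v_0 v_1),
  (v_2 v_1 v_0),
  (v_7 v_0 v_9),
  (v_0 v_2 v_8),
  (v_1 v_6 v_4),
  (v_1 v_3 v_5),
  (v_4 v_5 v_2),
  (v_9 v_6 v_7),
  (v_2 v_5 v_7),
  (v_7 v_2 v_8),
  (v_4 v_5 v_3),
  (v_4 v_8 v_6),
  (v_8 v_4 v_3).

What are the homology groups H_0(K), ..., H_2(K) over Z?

We work with the vertex ordering v_0 < v_1 < v_2 < v_3 < v_4 < v_5 < v_6 < v_7 < v_8 < v_9. The simplices of K, each written with vertices in increasing order, are:

  0-simplices (10): [v_0], [v_1], [v_2], [v_3], [v_4], [v_5], [v_6], [v_7], [v_8], [v_9]
  1-simplices (30): (30 of them)
  2-simplices (20): (20 of them)

Hence C_0 ≅ Z^10, C_1 ≅ Z^30, C_2 ≅ Z^20.

Boundary ∂_1: C_1 → C_0 is given by ∂[p,q] = [q] − [p].
The resulting 10×30 matrix has rank 9, and its Smith normal form has invariant factors (1,1,1,1,1,1,1,1,1).

The boundary map ∂_2: C_2 → C_1 acts by ∂[p,q,r] = [q,r] − [p,r] + [p,q]. For instance
  ∂[v_1,v_4,v_6] = [v_4,v_6] − [v_1,v_6] + [v_1,v_4],
  ∂[v_5,v_6,v_7] = [v_6,v_7] − [v_5,v_7] + [v_5,v_6].
As a 30×20 matrix over Z this has rank 20, with invariant factors (1,1,1,1,1,1,1,1,1,1,1,1,1,1,1,1,1,1,1,2).

Computing H_k = (kernel of ∂_k) / (image of ∂_{k+1}):

  H_0: rank C_0 − rank ∂_1 = 10 − 9 = 1, and the invariant factors of ∂_1 are all 1, so H_0 = Z.
  H_1: rank ker ∂_1 − rank ∂_2 = (30 − 9) − 20 = 1, and ∂_2 has invariant factor 2 > 1, so H_1 = Z ⊕ Z/2.
  H_2: rank ker ∂_2 − rank ∂_3 = (20 − 20) − 0 = 0, and there is no ∂_3, so H_2 = 0.

(K is a triangulation of the Klein bottle.)

H_0 ≅ Z,  H_1 ≅ Z ⊕ Z/2,  H_2 = 0.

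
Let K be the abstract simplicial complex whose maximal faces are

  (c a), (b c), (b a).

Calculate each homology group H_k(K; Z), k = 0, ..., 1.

H_0 = Z,  H_1 = Z.

Order the vertices as a < b < c. Listing each simplex with vertices in this order, K has dimension 1 with simplices:

  0-simplices (3): a, b, c
  1-simplices (3): ab, ac, bc

so the chain groups are C_0 ≅ Z^3, C_1 ≅ Z^3.

Boundary ∂_1: C_1 → C_0 is given by ∂[p,q] = [q] − [p].
This gives a 3×3 integer matrix of rank 2; reducing to Smith normal form yields diagonal entries (1,1).

From H_k ≅ ker(∂_k) / im(∂_{k+1}) we obtain:

  H_0: rank C_0 − rank ∂_1 = 3 − 2 = 1, and the invariant factors of ∂_1 are all 1, so H_0 ≅ Z.
  H_1: rank ker ∂_1 − rank ∂_2 = (3 − 2) − 0 = 1, and there is no ∂_2, so H_1 ≅ Z.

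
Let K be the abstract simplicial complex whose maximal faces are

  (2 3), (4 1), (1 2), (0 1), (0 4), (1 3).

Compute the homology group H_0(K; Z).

K has 5 vertices, 6 edges.
rank ∂_0 = 0, rank ∂_1 = 4 ⇒ b_0 = 5 − 0 − 4 = 1; all invariant factors of ∂_1 are 1 so no torsion. So H_0 = Z.

H_0 = Z.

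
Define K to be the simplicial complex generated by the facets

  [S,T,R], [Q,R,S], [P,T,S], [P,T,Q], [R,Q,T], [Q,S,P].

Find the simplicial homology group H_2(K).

H_2 ≅ Z.

We work with the vertex ordering P < Q < R < S < T. The simplices of K, each written with vertices in increasing order, are:

  0-simplices (5): P, Q, R, S, T
  1-simplices (9): PQ, PS, PT, QR, QS, QT, RS, RT, ST
  2-simplices (6): PQS, PQT, PST, QRS, QRT, RST

so the chain groups are C_0 ≅ Z^5, C_1 ≅ Z^9, C_2 ≅ Z^6.

The boundary map ∂_1: C_1 → C_0 sends each edge [p,q] (with p < q) to q − p.
The resulting 5×9 matrix has rank 4, and its Smith normal form has invariant factors (1,1,1,1).

The boundary map ∂_2: C_2 → C_1 acts by ∂[p,q,r] = [q,r] − [p,r] + [p,q]. For instance
  ∂QRS = RS − QS + QR,
  ∂QRT = RT − QT + QR.
The 9×6 boundary matrix has rank 5 and Smith normal form diag(1,1,1,1,1).

From H_k ≅ ker(∂_k) / im(∂_{k+1}) we obtain:

  H_2: rank ker ∂_2 − rank ∂_3 = (6 − 5) − 0 = 1, and there is no ∂_3, so H_2 = Z.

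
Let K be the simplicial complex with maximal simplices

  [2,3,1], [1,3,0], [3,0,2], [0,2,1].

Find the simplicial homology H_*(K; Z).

H_0 = Z,  H_1 = 0,  H_2 = Z.

Take the total order 0 < 1 < 2 < 3 on the vertex set. Then K (dimension 2) consists of the simplices:

  0-simplices (4): [0], [1], [2], [3]
  1-simplices (6): [0,1], [0,2], [0,3], [1,2], [1,3], [2,3]
  2-simplices (4): [0,1,2], [0,1,3], [0,2,3], [1,2,3]

so the chain groups are C_0 ≅ Z^4, C_1 ≅ Z^6, C_2 ≅ Z^4.

The boundary map ∂_1: C_1 → C_0 sends each edge [p,q] (with p < q) to q − p.
As a 4×6 matrix over Z this has rank 3, with invariant factors (1,1,1).

The boundary map ∂_2: C_2 → C_1 maps a triangle to the signed sum of its edges. For instance
  ∂[0,1,2] = [1,2] − [0,2] + [0,1],
  ∂[0,2,3] = [2,3] − [0,3] + [0,2].
The resulting 6×4 matrix has rank 3, and its Smith normal form has invariant factors (1,1,1).

Now H_k = ker ∂_k / im ∂_{k+1}, so:

  H_0: rank C_0 − rank ∂_1 = 4 − 3 = 1, and the invariant factors of ∂_1 are all 1, so H_0 ≅ Z.
  H_1: rank ker ∂_1 − rank ∂_2 = (6 − 3) − 3 = 0, and the invariant factors of ∂_2 are all 1, so H_1 ≅ 0.
  H_2: rank ker ∂_2 − rank ∂_3 = (4 − 3) − 0 = 1, and there is no ∂_3, so H_2 ≅ Z.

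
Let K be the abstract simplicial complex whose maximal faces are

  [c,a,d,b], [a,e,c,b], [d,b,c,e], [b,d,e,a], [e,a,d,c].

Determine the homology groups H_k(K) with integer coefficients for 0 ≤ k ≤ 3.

H_0 ≅ Z,  H_1 = 0,  H_2 = 0,  H_3 ≅ Z.

Fix the vertex order a < b < c < d < e and write every simplex with vertices in increasing order. Then dim K = 3 and the simplices of K are:

  0-simplices (5): a, b, c, d, e
  1-simplices (10): ab, ac, ad, ae, bc, bd, be, cd, ce, de
  2-simplices (10): abc, abd, abe, acd, ace, ade, bcd, bce, bde, cde
  3-simplices (5): abcd, abce, abde, acde, bcde

giving chain groups C_0 ≅ Z^5, C_1 ≅ Z^10, C_2 ≅ Z^10, C_3 ≅ Z^5.

∂_1: C_1 → C_0 maps an edge to its endpoints' difference, ∂[p,q] = q − p.
As a 5×10 matrix over Z this has rank 4, with invariant factors (1,1,1,1).

Boundary ∂_2: C_2 → C_1 maps a triangle to the signed sum of its edges. For instance
  ∂ade = de − ae + ad,
  ∂bcd = cd − bd + bc.
This gives a 10×10 integer matrix of rank 6; reducing to Smith normal form yields diagonal entries (1,1,1,1,1,1).

Boundary ∂_3: C_3 → C_2 sends each 3-simplex σ to the alternating sum Σ_i (−1)^i (σ with its i-th vertex removed). For instance
  ∂abcd = bcd − acd + abd − abc,
  ∂acde = cde − ade + ace − acd.
This gives a 10×5 integer matrix of rank 4; reducing to Smith normal form yields diagonal entries (1,1,1,1).

Reading off H_k = ker ∂_k / im ∂_{k+1}:

  H_0: rank C_0 − rank ∂_1 = 5 − 4 = 1, and the invariant factors of ∂_1 are all 1, so H_0 = Z.
  H_1: rank ker ∂_1 − rank ∂_2 = (10 − 4) − 6 = 0, and the invariant factors of ∂_2 are all 1, so H_1 = 0.
  H_2: rank ker ∂_2 − rank ∂_3 = (10 − 6) − 4 = 0, and the invariant factors of ∂_3 are all 1, so H_2 = 0.
  H_3: rank ker ∂_3 − rank ∂_4 = (5 − 4) − 0 = 1, and there is no ∂_4, so H_3 = Z.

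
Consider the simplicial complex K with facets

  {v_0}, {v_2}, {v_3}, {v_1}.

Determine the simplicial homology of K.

H_0 ≅ Z^4.

We work with the vertex ordering v_0 < v_1 < v_2 < v_3. The simplices of K, each written with vertices in increasing order, are:

  0-simplices (4): [v_0], [v_1], [v_2], [v_3]

giving chain groups C_0 ≅ Z^4.

Computing H_k = (kernel of ∂_k) / (image of ∂_{k+1}):

  H_0: rank C_0 − rank ∂_1 = 4 − 0 = 4, and there is no ∂_1, so H_0 = Z^4.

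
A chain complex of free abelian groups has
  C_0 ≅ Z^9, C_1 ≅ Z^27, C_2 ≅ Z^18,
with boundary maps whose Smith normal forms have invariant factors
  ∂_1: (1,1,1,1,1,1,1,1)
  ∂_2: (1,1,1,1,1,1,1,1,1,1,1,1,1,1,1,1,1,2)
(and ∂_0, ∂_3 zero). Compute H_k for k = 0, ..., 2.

H_0 ≅ Z,  H_1 ≅ Z × Z/2,  H_2 = 0.

H_0: b_0 = 9 − 0 − 8 = 1; torsion from ∂_1 factors > 1: none. So H_0 ≅ Z.
H_1: b_1 = 27 − 8 − 18 = 1; torsion from ∂_2 factors > 1: [2]. So H_1 ≅ Z × Z/2.
H_2: b_2 = 18 − 18 − 0 = 0; torsion from ∂_3 factors > 1: none. So H_2 ≅ 0.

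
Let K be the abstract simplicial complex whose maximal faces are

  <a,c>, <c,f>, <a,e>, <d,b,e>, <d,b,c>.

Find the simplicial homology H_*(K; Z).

H_0 ≅ Z,  H_1 ≅ Z,  H_2 = 0.

K has 6 vertices, 8 edges, 2 triangles.
rank ∂_0 = 0, rank ∂_1 = 5 ⇒ b_0 = 6 − 0 − 5 = 1; all invariant factors of ∂_1 are 1 so no torsion. So H_0 = Z.
rank ∂_1 = 5, rank ∂_2 = 2 ⇒ b_1 = 8 − 5 − 2 = 1; all invariant factors of ∂_2 are 1 so no torsion. So H_1 = Z.
rank ∂_2 = 2, rank ∂_3 = 0 ⇒ b_2 = 2 − 2 − 0 = 0. So H_2 = 0.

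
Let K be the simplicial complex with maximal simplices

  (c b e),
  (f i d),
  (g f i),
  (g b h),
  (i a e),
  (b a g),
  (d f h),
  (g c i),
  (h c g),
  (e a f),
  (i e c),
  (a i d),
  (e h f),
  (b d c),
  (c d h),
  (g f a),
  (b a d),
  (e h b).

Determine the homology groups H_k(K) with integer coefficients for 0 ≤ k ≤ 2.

Take the total order a < b < c < d < e < f < g < h < i on the vertex set. Then K (dimension 2) consists of the simplices:

  0-simplices (9): a, b, c, d, e, f, g, h, i
  1-simplices (27): ab, ad, ae, af, ag, ai, bc, bd, be, bg, bh, cd, ce, cg, ch, ci, df, dh, di, ef, eh, ei, fg, fh, fi, gh, gi
  2-simplices (18): abd, abg, adi, aef, aei, afg, bcd, bce, beh, bgh, cdh, cei, cgh, cgi, dfh, dfi, efh, fgi

giving chain groups C_0 ≅ Z^9, C_1 ≅ Z^27, C_2 ≅ Z^18.

∂_1: C_1 → C_0 is given by ∂[p,q] = [q] − [p].
As a 9×27 matrix over Z this has rank 8, with invariant factors (1,1,1,1,1,1,1,1).

∂_2: C_2 → C_1 sends each 2-simplex [p,q,r] to [q,r] − [p,r] + [p,q]. For instance
  ∂dfi = fi − di + df,
  ∂dfh = fh − dh + df.
The 27×18 boundary matrix has rank 18 and Smith normal form diag(1,1,1,1,1,1,1,1,1,1,1,1,1,1,1,1,1,2).

Computing H_k = (kernel of ∂_k) / (image of ∂_{k+1}):

  H_0: rank C_0 − rank ∂_1 = 9 − 8 = 1, and the invariant factors of ∂_1 are all 1, so H_0 ≅ Z.
  H_1: rank ker ∂_1 − rank ∂_2 = (27 − 8) − 18 = 1, and ∂_2 has invariant factor 2 > 1, so H_1 ≅ Z ⊕ Z/2.
  H_2: rank ker ∂_2 − rank ∂_3 = (18 − 18) − 0 = 0, and there is no ∂_3, so H_2 ≅ 0.

As a check, the Euler characteristic is 9 − 27 + 18 = 0, which agrees with 1 − 1 + 0 = 0.

H_0 = Z,  H_1 = Z ⊕ Z/2,  H_2 = 0.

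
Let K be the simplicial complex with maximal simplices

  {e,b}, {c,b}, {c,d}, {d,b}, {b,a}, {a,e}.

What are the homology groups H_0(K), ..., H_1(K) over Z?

H_0 ≅ Z,  H_1 ≅ Z^2.

We work with the vertex ordering a < b < c < d < e. The simplices of K, each written with vertices in increasing order, are:

  0-simplices (5): a, b, c, d, e
  1-simplices (6): ab, ae, bc, bd, be, cd

giving chain groups C_0 ≅ Z^5, C_1 ≅ Z^6.

Boundary ∂_1: C_1 → C_0 maps an edge to its endpoints' difference, ∂[p,q] = q − p. For instance
  ∂be = e − b.
As a 5×6 matrix over Z this has rank 4, with invariant factors (1,1,1,1).

Computing H_k = (kernel of ∂_k) / (image of ∂_{k+1}):

  H_0: rank C_0 − rank ∂_1 = 5 − 4 = 1, and the invariant factors of ∂_1 are all 1, so H_0 ≅ Z.
  H_1: rank ker ∂_1 − rank ∂_2 = (6 − 4) − 0 = 2, and there is no ∂_2, so H_1 ≅ Z^2.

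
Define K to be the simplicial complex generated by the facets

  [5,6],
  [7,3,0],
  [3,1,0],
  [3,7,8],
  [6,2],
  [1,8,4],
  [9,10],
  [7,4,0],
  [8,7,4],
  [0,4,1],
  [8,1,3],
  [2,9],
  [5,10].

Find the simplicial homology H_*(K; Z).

K has 11 vertices, 17 edges, 8 triangles.
rank ∂_0 = 0, rank ∂_1 = 9 ⇒ b_0 = 11 − 0 − 9 = 2; all invariant factors of ∂_1 are 1 so no torsion. So H_0 = Z^2.
rank ∂_1 = 9, rank ∂_2 = 7 ⇒ b_1 = 17 − 9 − 7 = 1; all invariant factors of ∂_2 are 1 so no torsion. So H_1 = Z.
rank ∂_2 = 7, rank ∂_3 = 0 ⇒ b_2 = 8 − 7 − 0 = 1. So H_2 = Z.

H_0 = Z^2,  H_1 = Z,  H_2 = Z.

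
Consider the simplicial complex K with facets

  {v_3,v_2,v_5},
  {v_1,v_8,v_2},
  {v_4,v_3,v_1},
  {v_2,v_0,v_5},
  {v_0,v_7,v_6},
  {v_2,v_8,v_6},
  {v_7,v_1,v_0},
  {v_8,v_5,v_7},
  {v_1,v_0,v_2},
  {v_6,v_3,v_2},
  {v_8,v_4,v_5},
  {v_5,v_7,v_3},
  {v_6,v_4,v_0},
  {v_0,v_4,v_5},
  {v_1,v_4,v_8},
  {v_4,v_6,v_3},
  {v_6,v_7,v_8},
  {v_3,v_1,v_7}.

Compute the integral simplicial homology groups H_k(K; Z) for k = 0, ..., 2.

H_0 = Z,  H_1 = Z^2,  H_2 = Z.

Take the total order v_0 < v_1 < v_2 < v_3 < v_4 < v_5 < v_6 < v_7 < v_8 on the vertex set. Then K (dimension 2) consists of the simplices:

  0-simplices (9): [v_0], [v_1], [v_2], [v_3], [v_4], [v_5], [v_6], [v_7], [v_8]
  1-simplices (27): (27 of them)
  2-simplices (18): (18 of them)

so the chain groups are C_0 ≅ Z^9, C_1 ≅ Z^27, C_2 ≅ Z^18.

The boundary map ∂_1: C_1 → C_0 sends each edge [p,q] (with p < q) to q − p. For instance
  ∂[v_0,v_6] = [v_6] − [v_0].
As a 9×27 matrix over Z this has rank 8, with invariant factors (1,1,1,1,1,1,1,1).

The boundary map ∂_2: C_2 → C_1 maps a triangle to the signed sum of its edges. For instance
  ∂[v_6,v_7,v_8] = [v_7,v_8] − [v_6,v_8] + [v_6,v_7],
  ∂[v_1,v_3,v_4] = [v_3,v_4] − [v_1,v_4] + [v_1,v_3].
As a 27×18 matrix over Z this has rank 17, with invariant factors (1,1,1,1,1,1,1,1,1,1,1,1,1,1,1,1,1).

Computing H_k = (kernel of ∂_k) / (image of ∂_{k+1}):

  H_0: rank C_0 − rank ∂_1 = 9 − 8 = 1, and the invariant factors of ∂_1 are all 1, so H_0 = Z.
  H_1: rank ker ∂_1 − rank ∂_2 = (27 − 8) − 17 = 2, and the invariant factors of ∂_2 are all 1, so H_1 = Z^2.
  H_2: rank ker ∂_2 − rank ∂_3 = (18 − 17) − 0 = 1, and there is no ∂_3, so H_2 = Z.

As a check, the Euler characteristic is 9 − 27 + 18 = 0, which agrees with 1 − 2 + 1 = 0.
(K is a triangulation of the torus T^2.)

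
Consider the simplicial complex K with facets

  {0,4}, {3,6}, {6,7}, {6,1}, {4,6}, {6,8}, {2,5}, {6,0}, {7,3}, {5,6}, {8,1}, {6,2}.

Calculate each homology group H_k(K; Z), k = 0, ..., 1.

H_0 ≅ Z,  H_1 ≅ Z^4.

We work with the vertex ordering 0 < 1 < 2 < 3 < 4 < 5 < 6 < 7 < 8. The simplices of K, each written with vertices in increasing order, are:

  0-simplices (9): [0], [1], [2], [3], [4], [5], [6], [7], [8]
  1-simplices (12): [0,4], [0,6], [1,6], [1,8], [2,5], [2,6], [3,6], [3,7], [4,6], [5,6], [6,7], [6,8]

giving chain groups C_0 ≅ Z^9, C_1 ≅ Z^12.

The boundary map ∂_1: C_1 → C_0 maps an edge to its endpoints' difference, ∂[p,q] = q − p.
This gives a 9×12 integer matrix of rank 8; reducing to Smith normal form yields diagonal entries (1,1,1,1,1,1,1,1).

Computing H_k = (kernel of ∂_k) / (image of ∂_{k+1}):

  H_0: rank C_0 − rank ∂_1 = 9 − 8 = 1, and the invariant factors of ∂_1 are all 1, so H_0 ≅ Z.
  H_1: rank ker ∂_1 − rank ∂_2 = (12 − 8) − 0 = 4, and there is no ∂_2, so H_1 ≅ Z^4.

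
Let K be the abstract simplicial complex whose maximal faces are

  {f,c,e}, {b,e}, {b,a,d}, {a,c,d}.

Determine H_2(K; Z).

H_2 ≅ 0.

Take the total order a < b < c < d < e < f on the vertex set. Then K (dimension 2) consists of the simplices:

  0-simplices (6): a, b, c, d, e, f
  1-simplices (9): ab, ac, ad, bd, be, cd, ce, cf, ef
  2-simplices (3): abd, acd, cef

giving chain groups C_0 ≅ Z^6, C_1 ≅ Z^9, C_2 ≅ Z^3.

∂_1: C_1 → C_0 sends each edge [p,q] (with p < q) to q − p.
The resulting 6×9 matrix has rank 5, and its Smith normal form has invariant factors (1,1,1,1,1).

∂_2: C_2 → C_1 acts by ∂[p,q,r] = [q,r] − [p,r] + [p,q]. For instance
  ∂cef = ef − cf + ce,
  ∂acd = cd − ad + ac.
The 9×3 boundary matrix has rank 3 and Smith normal form diag(1,1,1).

Reading off H_k = ker ∂_k / im ∂_{k+1}:

  H_2: rank ker ∂_2 − rank ∂_3 = (3 − 3) − 0 = 0, and there is no ∂_3, so H_2 ≅ 0.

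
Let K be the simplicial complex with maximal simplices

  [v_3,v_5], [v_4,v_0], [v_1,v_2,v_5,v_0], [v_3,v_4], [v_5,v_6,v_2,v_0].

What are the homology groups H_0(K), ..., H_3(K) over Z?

We work with the vertex ordering v_0 < v_1 < v_2 < v_3 < v_4 < v_5 < v_6. The simplices of K, each written with vertices in increasing order, are:

  0-simplices (7): [v_0], [v_1], [v_2], [v_3], [v_4], [v_5], [v_6]
  1-simplices (12): [v_0,v_1], [v_0,v_2], [v_0,v_4], [v_0,v_5], [v_0,v_6], [v_1,v_2], [v_1,v_5], [v_2,v_5], [v_2,v_6], [v_3,v_4], [v_3,v_5], [v_5,v_6]
  2-simplices (7): [v_0,v_1,v_2], [v_0,v_1,v_5], [v_0,v_2,v_5], [v_0,v_2,v_6], [v_0,v_5,v_6], [v_1,v_2,v_5], [v_2,v_5,v_6]
  3-simplices (2): [v_0,v_1,v_2,v_5], [v_0,v_2,v_5,v_6]

Hence C_0 ≅ Z^7, C_1 ≅ Z^12, C_2 ≅ Z^7, C_3 ≅ Z^2.

Boundary ∂_1: C_1 → C_0 is given by ∂[p,q] = [q] − [p].
The resulting 7×12 matrix has rank 6, and its Smith normal form has invariant factors (1,1,1,1,1,1).

∂_2: C_2 → C_1 acts by ∂[p,q,r] = [q,r] − [p,r] + [p,q]. For instance
  ∂[v_2,v_5,v_6] = [v_5,v_6] − [v_2,v_6] + [v_2,v_5],
  ∂[v_0,v_2,v_5] = [v_2,v_5] − [v_0,v_5] + [v_0,v_2].
This gives a 12×7 integer matrix of rank 5; reducing to Smith normal form yields diagonal entries (1,1,1,1,1).

∂_3: C_3 → C_2 sends each 3-simplex σ to the alternating sum Σ_i (−1)^i (σ with its i-th vertex removed). For instance
  ∂[v_0,v_2,v_5,v_6] = [v_2,v_5,v_6] − [v_0,v_5,v_6] + [v_0,v_2,v_6] − [v_0,v_2,v_5],
  ∂[v_0,v_1,v_2,v_5] = [v_1,v_2,v_5] − [v_0,v_2,v_5] + [v_0,v_1,v_5] − [v_0,v_1,v_2].
As a 7×2 matrix over Z this has rank 2, with invariant factors (1,1).

Computing H_k = (kernel of ∂_k) / (image of ∂_{k+1}):

  H_0: rank C_0 − rank ∂_1 = 7 − 6 = 1, and the invariant factors of ∂_1 are all 1, so H_0 = Z.
  H_1: rank ker ∂_1 − rank ∂_2 = (12 − 6) − 5 = 1, and the invariant factors of ∂_2 are all 1, so H_1 = Z.
  H_2: rank ker ∂_2 − rank ∂_3 = (7 − 5) − 2 = 0, and the invariant factors of ∂_3 are all 1, so H_2 = 0.
  H_3: rank ker ∂_3 − rank ∂_4 = (2 − 2) − 0 = 0, and there is no ∂_4, so H_3 = 0.

H_0 ≅ Z,  H_1 ≅ Z,  H_2 = 0,  H_3 = 0.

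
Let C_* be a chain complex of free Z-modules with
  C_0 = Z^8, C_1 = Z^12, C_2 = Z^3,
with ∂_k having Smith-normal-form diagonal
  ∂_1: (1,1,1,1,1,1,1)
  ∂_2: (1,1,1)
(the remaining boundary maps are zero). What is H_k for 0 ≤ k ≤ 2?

H_0 ≅ Z,  H_1 ≅ Z^2,  H_2 = 0.

H_0: b_0 = 8 − 0 − 7 = 1; torsion from ∂_1 factors > 1: none. So H_0 ≅ Z.
H_1: b_1 = 12 − 7 − 3 = 2; torsion from ∂_2 factors > 1: none. So H_1 ≅ Z^2.
H_2: b_2 = 3 − 3 − 0 = 0; torsion from ∂_3 factors > 1: none. So H_2 ≅ 0.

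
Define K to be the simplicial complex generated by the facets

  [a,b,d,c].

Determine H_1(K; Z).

H_1 ≅ 0.

Take the total order a < b < c < d on the vertex set. Then K (dimension 3) consists of the simplices:

  0-simplices (4): a, b, c, d
  1-simplices (6): ab, ac, ad, bc, bd, cd
  2-simplices (4): abc, abd, acd, bcd
  3-simplices (1): abcd

so the chain groups are C_0 ≅ Z^4, C_1 ≅ Z^6, C_2 ≅ Z^4, C_3 ≅ Z^1.

Boundary ∂_1: C_1 → C_0 is given by ∂[p,q] = [q] − [p]. For instance
  ∂bd = d − b.
As a 4×6 matrix over Z this has rank 3, with invariant factors (1,1,1).

Boundary ∂_2: C_2 → C_1 acts by ∂[p,q,r] = [q,r] − [p,r] + [p,q]. For instance
  ∂bcd = cd − bd + bc,
  ∂abc = bc − ac + ab.
As a 6×4 matrix over Z this has rank 3, with invariant factors (1,1,1).

Boundary ∂_3: C_3 → C_2 sends each 3-simplex σ to the alternating sum Σ_i (−1)^i (σ with its i-th vertex removed). For instance
  ∂abcd = bcd − acd + abd − abc.
The 4×1 boundary matrix has rank 1 and Smith normal form diag(1).

Computing H_k = (kernel of ∂_k) / (image of ∂_{k+1}):

  H_1: rank ker ∂_1 − rank ∂_2 = (6 − 3) − 3 = 0, and the invariant factors of ∂_2 are all 1, so H_1 = 0.

(K is a triangulation of the 3-simplex.)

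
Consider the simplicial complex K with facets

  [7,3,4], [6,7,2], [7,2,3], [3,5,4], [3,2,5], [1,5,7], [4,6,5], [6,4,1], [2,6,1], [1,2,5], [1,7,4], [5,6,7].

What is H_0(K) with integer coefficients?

H_0 = Z.

Take the total order 1 < 2 < 3 < 4 < 5 < 6 < 7 on the vertex set. Then K (dimension 2) consists of the simplices:

  0-simplices (7): [1], [2], [3], [4], [5], [6], [7]
  1-simplices (18): [1,2], [1,4], [1,5], [1,6], [1,7], [2,3], [2,5], [2,6], [2,7], [3,4], [3,5], [3,7], [4,5], [4,6], [4,7], [5,6], [5,7], [6,7]
  2-simplices (12): [1,2,5], [1,2,6], [1,4,6], [1,4,7], [1,5,7], [2,3,5], [2,3,7], [2,6,7], [3,4,5], [3,4,7], [4,5,6], [5,6,7]

so the chain groups are C_0 ≅ Z^7, C_1 ≅ Z^18, C_2 ≅ Z^12.

Boundary ∂_1: C_1 → C_0 is given by ∂[p,q] = [q] − [p]. For instance
  ∂[1,4] = [4] − [1].
The 7×18 boundary matrix has rank 6 and Smith normal form diag(1,1,1,1,1,1).

Boundary ∂_2: C_2 → C_1 sends each 2-simplex [p,q,r] to [q,r] − [p,r] + [p,q]. For instance
  ∂[1,4,7] = [4,7] − [1,7] + [1,4],
  ∂[4,5,6] = [5,6] − [4,6] + [4,5].
The 18×12 boundary matrix has rank 12 and Smith normal form diag(1,1,1,1,1,1,1,1,1,1,1,2).

Reading off H_k = ker ∂_k / im ∂_{k+1}:

  H_0: rank C_0 − rank ∂_1 = 7 − 6 = 1, and the invariant factors of ∂_1 are all 1, so H_0 ≅ Z.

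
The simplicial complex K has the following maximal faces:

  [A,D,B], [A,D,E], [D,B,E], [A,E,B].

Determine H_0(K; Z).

K has 4 vertices, 6 edges, 4 triangles.
rank ∂_0 = 0, rank ∂_1 = 3 ⇒ b_0 = 4 − 0 − 3 = 1; all invariant factors of ∂_1 are 1 so no torsion. So H_0 = Z.

H_0 ≅ Z.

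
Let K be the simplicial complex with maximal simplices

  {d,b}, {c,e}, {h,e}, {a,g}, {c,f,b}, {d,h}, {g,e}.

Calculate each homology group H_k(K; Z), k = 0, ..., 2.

H_0 = Z,  H_1 = Z,  H_2 = 0.

We work with the vertex ordering a < b < c < d < e < f < g < h. The simplices of K, each written with vertices in increasing order, are:

  0-simplices (8): a, b, c, d, e, f, g, h
  1-simplices (9): ag, bc, bd, bf, ce, cf, dh, eg, eh
  2-simplices (1): bcf

giving chain groups C_0 ≅ Z^8, C_1 ≅ Z^9, C_2 ≅ Z^1.

∂_1: C_1 → C_0 maps an edge to its endpoints' difference, ∂[p,q] = q − p.
This gives a 8×9 integer matrix of rank 7; reducing to Smith normal form yields diagonal entries (1,1,1,1,1,1,1).

The boundary map ∂_2: C_2 → C_1 acts by ∂[p,q,r] = [q,r] − [p,r] + [p,q]. For instance
  ∂bcf = cf − bf + bc.
As a 9×1 matrix over Z this has rank 1, with invariant factors (1).

Reading off H_k = ker ∂_k / im ∂_{k+1}:

  H_0: rank C_0 − rank ∂_1 = 8 − 7 = 1, and the invariant factors of ∂_1 are all 1, so H_0 = Z.
  H_1: rank ker ∂_1 − rank ∂_2 = (9 − 7) − 1 = 1, and the invariant factors of ∂_2 are all 1, so H_1 = Z.
  H_2: rank ker ∂_2 − rank ∂_3 = (1 − 1) − 0 = 0, and there is no ∂_3, so H_2 = 0.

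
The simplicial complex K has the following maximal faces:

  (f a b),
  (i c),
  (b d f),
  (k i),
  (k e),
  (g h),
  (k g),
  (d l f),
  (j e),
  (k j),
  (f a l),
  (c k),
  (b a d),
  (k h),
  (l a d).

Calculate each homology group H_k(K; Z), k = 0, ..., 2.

H_0 = Z^2,  H_1 = Z^3,  H_2 = Z.

Fix the vertex order a < b < c < d < e < f < g < h < i < j < k < l and write every simplex with vertices in increasing order. Then dim K = 2 and the simplices of K are:

  0-simplices (12): a, b, c, d, e, f, g, h, i, j, k, l
  1-simplices (18): ab, ad, af, al, bd, bf, ci, ck, df, dl, ej, ek, fl, gh, gk, hk, ik, jk
  2-simplices (6): abd, abf, adl, afl, bdf, dfl

Hence C_0 ≅ Z^12, C_1 ≅ Z^18, C_2 ≅ Z^6.

∂_1: C_1 → C_0 is given by ∂[p,q] = [q] − [p]. For instance
  ∂fl = l − f.
This gives a 12×18 integer matrix of rank 10; reducing to Smith normal form yields diagonal entries (1,1,1,1,1,1,1,1,1,1).

∂_2: C_2 → C_1 sends each 2-simplex [p,q,r] to [q,r] − [p,r] + [p,q]. For instance
  ∂abd = bd − ad + ab,
  ∂abf = bf − af + ab.
The 18×6 boundary matrix has rank 5 and Smith normal form diag(1,1,1,1,1).

Now H_k = ker ∂_k / im ∂_{k+1}, so:

  H_0: rank C_0 − rank ∂_1 = 12 − 10 = 2, and the invariant factors of ∂_1 are all 1, so H_0 = Z^2.
  H_1: rank ker ∂_1 − rank ∂_2 = (18 − 10) − 5 = 3, and the invariant factors of ∂_2 are all 1, so H_1 = Z^3.
  H_2: rank ker ∂_2 − rank ∂_3 = (6 − 5) − 0 = 1, and there is no ∂_3, so H_2 = Z.

(K is a triangulation of the disjoint union of a wedge of 3 circles and the 2-sphere S^2.)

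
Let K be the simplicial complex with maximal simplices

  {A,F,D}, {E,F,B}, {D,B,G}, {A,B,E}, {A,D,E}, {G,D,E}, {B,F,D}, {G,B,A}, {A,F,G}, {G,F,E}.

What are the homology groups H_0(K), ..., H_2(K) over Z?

H_0 ≅ Z,  H_1 ≅ Z/2,  H_2 = 0.

Take the total order A < B < D < E < F < G on the vertex set. Then K (dimension 2) consists of the simplices:

  0-simplices (6): A, B, D, E, F, G
  1-simplices (15): AB, AD, AE, AF, AG, BD, BE, BF, BG, DE, DF, DG, EF, EG, FG
  2-simplices (10): ABE, ABG, ADE, ADF, AFG, BDF, BDG, BEF, DEG, EFG

giving chain groups C_0 ≅ Z^6, C_1 ≅ Z^15, C_2 ≅ Z^10.

∂_1: C_1 → C_0 sends each edge [p,q] (with p < q) to q − p.
As a 6×15 matrix over Z this has rank 5, with invariant factors (1,1,1,1,1).

The boundary map ∂_2: C_2 → C_1 sends each 2-simplex [p,q,r] to [q,r] − [p,r] + [p,q]. For instance
  ∂ABE = BE − AE + AB,
  ∂BEF = EF − BF + BE.
This gives a 15×10 integer matrix of rank 10; reducing to Smith normal form yields diagonal entries (1,1,1,1,1,1,1,1,1,2).

Reading off H_k = ker ∂_k / im ∂_{k+1}:

  H_0: rank C_0 − rank ∂_1 = 6 − 5 = 1, and the invariant factors of ∂_1 are all 1, so H_0 ≅ Z.
  H_1: rank ker ∂_1 − rank ∂_2 = (15 − 5) − 10 = 0, and ∂_2 has invariant factor 2 > 1, so H_1 ≅ Z/2.
  H_2: rank ker ∂_2 − rank ∂_3 = (10 − 10) − 0 = 0, and there is no ∂_3, so H_2 ≅ 0.

(K is a triangulation of the real projective plane RP^2.)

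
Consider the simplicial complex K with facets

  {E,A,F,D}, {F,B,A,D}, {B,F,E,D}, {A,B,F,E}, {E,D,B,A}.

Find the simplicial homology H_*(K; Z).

Fix the vertex order A < B < D < E < F and write every simplex with vertices in increasing order. Then dim K = 3 and the simplices of K are:

  0-simplices (5): A, B, D, E, F
  1-simplices (10): AB, AD, AE, AF, BD, BE, BF, DE, DF, EF
  2-simplices (10): ABD, ABE, ABF, ADE, ADF, AEF, BDE, BDF, BEF, DEF
  3-simplices (5): ABDE, ABDF, ABEF, ADEF, BDEF

so the chain groups are C_0 ≅ Z^5, C_1 ≅ Z^10, C_2 ≅ Z^10, C_3 ≅ Z^5.

Boundary ∂_1: C_1 → C_0 sends each edge [p,q] (with p < q) to q − p. For instance
  ∂DE = E − D.
The 5×10 boundary matrix has rank 4 and Smith normal form diag(1,1,1,1).

Boundary ∂_2: C_2 → C_1 sends each 2-simplex [p,q,r] to [q,r] − [p,r] + [p,q]. For instance
  ∂ABD = BD − AD + AB,
  ∂AEF = EF − AF + AE.
This gives a 10×10 integer matrix of rank 6; reducing to Smith normal form yields diagonal entries (1,1,1,1,1,1).

Boundary ∂_3: C_3 → C_2 sends each 3-simplex σ to the alternating sum Σ_i (−1)^i (σ with its i-th vertex removed). For instance
  ∂ABDE = BDE − ADE + ABE − ABD,
  ∂ADEF = DEF − AEF + ADF − ADE.
The 10×5 boundary matrix has rank 4 and Smith normal form diag(1,1,1,1).

Computing H_k = (kernel of ∂_k) / (image of ∂_{k+1}):

  H_0: rank C_0 − rank ∂_1 = 5 − 4 = 1, and the invariant factors of ∂_1 are all 1, so H_0 = Z.
  H_1: rank ker ∂_1 − rank ∂_2 = (10 − 4) − 6 = 0, and the invariant factors of ∂_2 are all 1, so H_1 = 0.
  H_2: rank ker ∂_2 − rank ∂_3 = (10 − 6) − 4 = 0, and the invariant factors of ∂_3 are all 1, so H_2 = 0.
  H_3: rank ker ∂_3 − rank ∂_4 = (5 − 4) − 0 = 1, and there is no ∂_4, so H_3 = Z.

(K is a triangulation of the 3-sphere S^3.)

H_0 ≅ Z,  H_1 = 0,  H_2 = 0,  H_3 ≅ Z.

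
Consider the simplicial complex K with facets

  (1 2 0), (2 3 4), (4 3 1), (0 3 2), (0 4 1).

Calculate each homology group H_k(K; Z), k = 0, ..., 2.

H_0 ≅ Z,  H_1 ≅ Z,  H_2 = 0.

Take the total order 0 < 1 < 2 < 3 < 4 on the vertex set. Then K (dimension 2) consists of the simplices:

  0-simplices (5): [0], [1], [2], [3], [4]
  1-simplices (10): [0,1], [0,2], [0,3], [0,4], [1,2], [1,3], [1,4], [2,3], [2,4], [3,4]
  2-simplices (5): [0,1,2], [0,1,4], [0,2,3], [1,3,4], [2,3,4]

so the chain groups are C_0 ≅ Z^5, C_1 ≅ Z^10, C_2 ≅ Z^5.

Boundary ∂_1: C_1 → C_0 is given by ∂[p,q] = [q] − [p]. For instance
  ∂[2,3] = [3] − [2].
The 5×10 boundary matrix has rank 4 and Smith normal form diag(1,1,1,1).

∂_2: C_2 → C_1 maps a triangle to the signed sum of its edges. For instance
  ∂[0,1,4] = [1,4] − [0,4] + [0,1],
  ∂[0,2,3] = [2,3] − [0,3] + [0,2].
As a 10×5 matrix over Z this has rank 5, with invariant factors (1,1,1,1,1).

Reading off H_k = ker ∂_k / im ∂_{k+1}:

  H_0: rank C_0 − rank ∂_1 = 5 − 4 = 1, and the invariant factors of ∂_1 are all 1, so H_0 = Z.
  H_1: rank ker ∂_1 − rank ∂_2 = (10 − 4) − 5 = 1, and the invariant factors of ∂_2 are all 1, so H_1 = Z.
  H_2: rank ker ∂_2 − rank ∂_3 = (5 − 5) − 0 = 0, and there is no ∂_3, so H_2 = 0.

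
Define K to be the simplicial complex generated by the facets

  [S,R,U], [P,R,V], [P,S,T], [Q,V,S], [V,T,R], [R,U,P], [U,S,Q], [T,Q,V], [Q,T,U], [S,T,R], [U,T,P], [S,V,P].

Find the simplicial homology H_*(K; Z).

H_0 ≅ Z,  H_1 ≅ Z_2,  H_2 = 0.

We work with the vertex ordering P < Q < R < S < T < U < V. The simplices of K, each written with vertices in increasing order, are:

  0-simplices (7): P, Q, R, S, T, U, V
  1-simplices (18): PR, PS, PT, PU, PV, QS, QT, QU, QV, RS, RT, RU, RV, ST, SU, SV, TU, TV
  2-simplices (12): PRU, PRV, PST, PSV, PTU, QSU, QSV, QTU, QTV, RST, RSU, RTV

Hence C_0 ≅ Z^7, C_1 ≅ Z^18, C_2 ≅ Z^12.

Boundary ∂_1: C_1 → C_0 maps an edge to its endpoints' difference, ∂[p,q] = q − p. For instance
  ∂SU = U − S.
This gives a 7×18 integer matrix of rank 6; reducing to Smith normal form yields diagonal entries (1,1,1,1,1,1).

∂_2: C_2 → C_1 acts by ∂[p,q,r] = [q,r] − [p,r] + [p,q]. For instance
  ∂PST = ST − PT + PS,
  ∂RST = ST − RT + RS.
As a 18×12 matrix over Z this has rank 12, with invariant factors (1,1,1,1,1,1,1,1,1,1,1,2).

Now H_k = ker ∂_k / im ∂_{k+1}, so:

  H_0: rank C_0 − rank ∂_1 = 7 − 6 = 1, and the invariant factors of ∂_1 are all 1, so H_0 = Z.
  H_1: rank ker ∂_1 − rank ∂_2 = (18 − 6) − 12 = 0, and ∂_2 has invariant factor 2 > 1, so H_1 = Z_2.
  H_2: rank ker ∂_2 − rank ∂_3 = (12 − 12) − 0 = 0, and there is no ∂_3, so H_2 = 0.

As a check, the Euler characteristic is 7 − 18 + 12 = 1, which agrees with 1 − 0 + 0 = 1.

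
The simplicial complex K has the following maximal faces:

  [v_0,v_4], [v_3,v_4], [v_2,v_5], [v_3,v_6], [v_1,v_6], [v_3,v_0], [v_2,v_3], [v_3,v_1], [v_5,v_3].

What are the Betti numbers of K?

Take the total order v_0 < v_1 < v_2 < v_3 < v_4 < v_5 < v_6 on the vertex set. Then K (dimension 1) consists of the simplices:

  0-simplices (7): [v_0], [v_1], [v_2], [v_3], [v_4], [v_5], [v_6]
  1-simplices (9): [v_0,v_3], [v_0,v_4], [v_1,v_3], [v_1,v_6], [v_2,v_3], [v_2,v_5], [v_3,v_4], [v_3,v_5], [v_3,v_6]

giving chain groups C_0 ≅ Z^7, C_1 ≅ Z^9.

Boundary ∂_1: C_1 → C_0 sends each edge [p,q] (with p < q) to q − p. For instance
  ∂[v_3,v_5] = [v_5] − [v_3].
The 7×9 boundary matrix has rank 6 and Smith normal form diag(1,1,1,1,1,1).

Now H_k = ker ∂_k / im ∂_{k+1}, so:

  H_0: rank C_0 − rank ∂_1 = 7 − 6 = 1, and the invariant factors of ∂_1 are all 1, so H_0 = Z.
  H_1: rank ker ∂_1 − rank ∂_2 = (9 − 6) − 0 = 3, and there is no ∂_2, so H_1 = Z^3.

As a check, the Euler characteristic is 7 − 9 = -2, which agrees with 1 − 3 = -2.
(K is a triangulation of a wedge of 3 circles.)

Hence the Betti numbers are b_0 = 1, b_1 = 3.

b_0 = 1, b_1 = 3.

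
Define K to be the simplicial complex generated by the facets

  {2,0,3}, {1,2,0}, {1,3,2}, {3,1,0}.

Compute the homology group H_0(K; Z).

Order the vertices as 0 < 1 < 2 < 3. Listing each simplex with vertices in this order, K has dimension 2 with simplices:

  0-simplices (4): [0], [1], [2], [3]
  1-simplices (6): [0,1], [0,2], [0,3], [1,2], [1,3], [2,3]
  2-simplices (4): [0,1,2], [0,1,3], [0,2,3], [1,2,3]

so the chain groups are C_0 ≅ Z^4, C_1 ≅ Z^6, C_2 ≅ Z^4.

The boundary map ∂_1: C_1 → C_0 sends each edge [p,q] (with p < q) to q − p. For instance
  ∂[0,2] = [2] − [0].
This gives a 4×6 integer matrix of rank 3; reducing to Smith normal form yields diagonal entries (1,1,1).

∂_2: C_2 → C_1 acts by ∂[p,q,r] = [q,r] − [p,r] + [p,q]. For instance
  ∂[0,1,2] = [1,2] − [0,2] + [0,1],
  ∂[0,2,3] = [2,3] − [0,3] + [0,2].
The resulting 6×4 matrix has rank 3, and its Smith normal form has invariant factors (1,1,1).

Computing H_k = (kernel of ∂_k) / (image of ∂_{k+1}):

  H_0: rank C_0 − rank ∂_1 = 4 − 3 = 1, and the invariant factors of ∂_1 are all 1, so H_0 = Z.

(K is a triangulation of the 2-sphere S^2.)

H_0 ≅ Z.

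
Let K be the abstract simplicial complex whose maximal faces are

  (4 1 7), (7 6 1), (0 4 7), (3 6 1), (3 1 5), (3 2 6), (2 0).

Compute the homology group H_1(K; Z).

H_1 ≅ Z.

Take the total order 0 < 1 < 2 < 3 < 4 < 5 < 6 < 7 on the vertex set. Then K (dimension 2) consists of the simplices:

  0-simplices (8): [0], [1], [2], [3], [4], [5], [6], [7]
  1-simplices (14): [0,2], [0,4], [0,7], [1,3], [1,4], [1,5], [1,6], [1,7], [2,3], [2,6], [3,5], [3,6], [4,7], [6,7]
  2-simplices (6): [0,4,7], [1,3,5], [1,3,6], [1,4,7], [1,6,7], [2,3,6]

so the chain groups are C_0 ≅ Z^8, C_1 ≅ Z^14, C_2 ≅ Z^6.

∂_1: C_1 → C_0 maps an edge to its endpoints' difference, ∂[p,q] = q − p. For instance
  ∂[1,7] = [7] − [1].
The 8×14 boundary matrix has rank 7 and Smith normal form diag(1,1,1,1,1,1,1).

The boundary map ∂_2: C_2 → C_1 maps a triangle to the signed sum of its edges. For instance
  ∂[1,3,6] = [3,6] − [1,6] + [1,3],
  ∂[1,3,5] = [3,5] − [1,5] + [1,3].
This gives a 14×6 integer matrix of rank 6; reducing to Smith normal form yields diagonal entries (1,1,1,1,1,1).

Computing H_k = (kernel of ∂_k) / (image of ∂_{k+1}):

  H_1: rank ker ∂_1 − rank ∂_2 = (14 − 7) − 6 = 1, and the invariant factors of ∂_2 are all 1, so H_1 ≅ Z.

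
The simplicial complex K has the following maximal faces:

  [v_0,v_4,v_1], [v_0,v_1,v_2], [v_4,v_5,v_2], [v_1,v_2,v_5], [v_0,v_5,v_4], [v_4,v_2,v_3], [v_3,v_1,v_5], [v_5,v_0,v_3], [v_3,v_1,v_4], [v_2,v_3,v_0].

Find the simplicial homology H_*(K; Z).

Fix the vertex order v_0 < v_1 < v_2 < v_3 < v_4 < v_5 and write every simplex with vertices in increasing order. Then dim K = 2 and the simplices of K are:

  0-simplices (6): [v_0], [v_1], [v_2], [v_3], [v_4], [v_5]
  1-simplices (15): (15 of them)
  2-simplices (10): [v_0,v_1,v_2], [v_0,v_1,v_4], [v_0,v_2,v_3], [v_0,v_3,v_5], [v_0,v_4,v_5], [v_1,v_2,v_5], [v_1,v_3,v_4], [v_1,v_3,v_5], [v_2,v_3,v_4], [v_2,v_4,v_5]

giving chain groups C_0 ≅ Z^6, C_1 ≅ Z^15, C_2 ≅ Z^10.

∂_1: C_1 → C_0 sends each edge [p,q] (with p < q) to q − p. For instance
  ∂[v_4,v_5] = [v_5] − [v_4].
The resulting 6×15 matrix has rank 5, and its Smith normal form has invariant factors (1,1,1,1,1).

∂_2: C_2 → C_1 maps a triangle to the signed sum of its edges. For instance
  ∂[v_0,v_4,v_5] = [v_4,v_5] − [v_0,v_5] + [v_0,v_4],
  ∂[v_1,v_3,v_4] = [v_3,v_4] − [v_1,v_4] + [v_1,v_3].
The 15×10 boundary matrix has rank 10 and Smith normal form diag(1,1,1,1,1,1,1,1,1,2).

Reading off H_k = ker ∂_k / im ∂_{k+1}:

  H_0: rank C_0 − rank ∂_1 = 6 − 5 = 1, and the invariant factors of ∂_1 are all 1, so H_0 ≅ Z.
  H_1: rank ker ∂_1 − rank ∂_2 = (15 − 5) − 10 = 0, and ∂_2 has invariant factor 2 > 1, so H_1 ≅ Z_2.
  H_2: rank ker ∂_2 − rank ∂_3 = (10 − 10) − 0 = 0, and there is no ∂_3, so H_2 ≅ 0.

H_0 = Z,  H_1 = Z_2,  H_2 = 0.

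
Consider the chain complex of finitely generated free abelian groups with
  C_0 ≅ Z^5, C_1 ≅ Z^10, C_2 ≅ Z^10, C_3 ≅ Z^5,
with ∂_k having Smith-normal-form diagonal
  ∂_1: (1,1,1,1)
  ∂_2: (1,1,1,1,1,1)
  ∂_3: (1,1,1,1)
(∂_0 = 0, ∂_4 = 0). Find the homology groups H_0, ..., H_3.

H_0 = Z,  H_1 = 0,  H_2 = 0,  H_3 = Z.

H_0: b_0 = 5 − 0 − 4 = 1; torsion from ∂_1 factors > 1: none. So H_0 = Z.
H_1: b_1 = 10 − 4 − 6 = 0; torsion from ∂_2 factors > 1: none. So H_1 = 0.
H_2: b_2 = 10 − 6 − 4 = 0; torsion from ∂_3 factors > 1: none. So H_2 = 0.
H_3: b_3 = 5 − 4 − 0 = 1; torsion from ∂_4 factors > 1: none. So H_3 = Z.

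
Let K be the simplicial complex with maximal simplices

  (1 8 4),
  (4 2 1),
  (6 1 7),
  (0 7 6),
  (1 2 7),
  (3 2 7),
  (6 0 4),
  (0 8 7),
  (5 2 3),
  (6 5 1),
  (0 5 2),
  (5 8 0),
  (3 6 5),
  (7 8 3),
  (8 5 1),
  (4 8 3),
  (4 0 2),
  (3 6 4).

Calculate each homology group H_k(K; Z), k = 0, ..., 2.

Fix the vertex order 0 < 1 < 2 < 3 < 4 < 5 < 6 < 7 < 8 and write every simplex with vertices in increasing order. Then dim K = 2 and the simplices of K are:

  0-simplices (9): [0], [1], [2], [3], [4], [5], [6], [7], [8]
  1-simplices (27): (27 of them)
  2-simplices (18): [0,2,4], [0,2,5], [0,4,6], [0,5,8], [0,6,7], [0,7,8], [1,2,4], [1,2,7], [1,4,8], [1,5,6], [1,5,8], [1,6,7], [2,3,5], [2,3,7], [3,4,6], [3,4,8], [3,5,6], [3,7,8]

Hence C_0 ≅ Z^9, C_1 ≅ Z^27, C_2 ≅ Z^18.

Boundary ∂_1: C_1 → C_0 maps an edge to its endpoints' difference, ∂[p,q] = q − p. For instance
  ∂[0,5] = [5] − [0].
This gives a 9×27 integer matrix of rank 8; reducing to Smith normal form yields diagonal entries (1,1,1,1,1,1,1,1).

The boundary map ∂_2: C_2 → C_1 sends each 2-simplex [p,q,r] to [q,r] − [p,r] + [p,q]. For instance
  ∂[0,2,4] = [2,4] − [0,4] + [0,2],
  ∂[0,6,7] = [6,7] − [0,7] + [0,6].
The 27×18 boundary matrix has rank 17 and Smith normal form diag(1,1,1,1,1,1,1,1,1,1,1,1,1,1,1,1,1).

Reading off H_k = ker ∂_k / im ∂_{k+1}:

  H_0: rank C_0 − rank ∂_1 = 9 − 8 = 1, and the invariant factors of ∂_1 are all 1, so H_0 = Z.
  H_1: rank ker ∂_1 − rank ∂_2 = (27 − 8) − 17 = 2, and the invariant factors of ∂_2 are all 1, so H_1 = Z^2.
  H_2: rank ker ∂_2 − rank ∂_3 = (18 − 17) − 0 = 1, and there is no ∂_3, so H_2 = Z.

As a check, the Euler characteristic is 9 − 27 + 18 = 0, which agrees with 1 − 2 + 1 = 0.
(K is a triangulation of the torus T^2.)

H_0 = Z,  H_1 = Z^2,  H_2 = Z.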